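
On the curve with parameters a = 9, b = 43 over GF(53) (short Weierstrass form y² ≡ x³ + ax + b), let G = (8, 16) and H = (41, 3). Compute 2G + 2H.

First 2G:
Repeated addition: build up to 2G.
2G: tangent at (8, 16): λ = (3·8² + 9)/(2·16) ≡ 42/32. 32⁻¹ ≡ 5 (mod 53), so λ ≡ 42·5 ≡ 51.
  x = λ² - 8 - 8 = 2601 - 16 ≡ 41; y = λ·(8 - 41) - 16 ≡ 50. → (41, 50)
2G = (41, 50).
Next 2H:
Repeated addition: build up to 2H.
2H: tangent at (41, 3): λ = (3·41² + 9)/(2·3) ≡ 17/6. 6⁻¹ ≡ 9 (mod 53), so λ ≡ 17·9 ≡ 47.
  x = λ² - 41 - 41 = 2209 - 82 ≡ 7; y = λ·(41 - 7) - 3 ≡ 5. → (7, 5)
2H = (7, 5).
Finally 2G + 2H:
(41, 50) + (7, 5). λ = (5 - 50)/(7 - 41) ≡ 8/19 mod 53. 19⁻¹ ≡ 14 (mod 53), so λ ≡ 6.
  x = λ² - 41 - 7 = 36 - 48 ≡ 41; y = λ·(41 - 41) - 50 ≡ 3. → (41, 3)

(41, 3)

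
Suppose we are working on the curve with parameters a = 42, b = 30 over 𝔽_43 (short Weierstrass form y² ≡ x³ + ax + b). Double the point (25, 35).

(3, 22)

tangent at (25, 35): λ = (3·25² + 42)/(2·35) ≡ 25/27. 27⁻¹ ≡ 8 (mod 43), so λ ≡ 25·8 ≡ 28.
  x = λ² - 25 - 25 = 784 - 50 ≡ 3; y = λ·(25 - 3) - 35 ≡ 22. → (3, 22)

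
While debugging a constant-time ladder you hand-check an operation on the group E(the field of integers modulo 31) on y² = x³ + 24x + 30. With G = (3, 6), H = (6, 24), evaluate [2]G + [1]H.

(20, 27)

First 2G:
Repeated addition: build up to 2G.
2G: tangent at (3, 6): λ = (3·3² + 24)/(2·6) ≡ 20/12. 12⁻¹ ≡ 13 (mod 31) since 12·13 = 156 ≡ 1, so λ ≡ 20·13 ≡ 12.
  x = λ² - 3 - 3 = 144 - 6 ≡ 14; y = λ·(3 - 14) - 6 ≡ 17. → (14, 17)
2G = (14, 17).
Finally 2G + H:
(14, 17) + (6, 24). λ = (24 - 17)/(6 - 14) ≡ 7/23 mod 31. 23⁻¹ ≡ 27 (mod 31), so λ ≡ 3.
  x = λ² - 14 - 6 = 9 - 20 ≡ 20; y = λ·(14 - 20) - 17 ≡ 27. → (20, 27)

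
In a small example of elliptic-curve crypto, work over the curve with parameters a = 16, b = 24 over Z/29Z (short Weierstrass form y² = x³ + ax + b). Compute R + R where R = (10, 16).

(10, 13)

tangent at (10, 16): λ = (3·10² + 16)/(2·16) ≡ 26/3. 3⁻¹ ≡ 10 (mod 29), so λ ≡ 26·10 ≡ 28.
  x = λ² - 10 - 10 = 784 - 20 ≡ 10; y = λ·(10 - 10) - 16 ≡ 13. → (10, 13)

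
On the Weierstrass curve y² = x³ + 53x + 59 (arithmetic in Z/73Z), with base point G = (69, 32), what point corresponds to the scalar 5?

Double-and-add on 5 = (101)₂. Start with G = (69, 32) for the leading 1-bit.
double: tangent at (69, 32): λ = (3·69² + 53)/(2·32) ≡ 28/64. 64⁻¹ ≡ 8 (mod 73), so λ ≡ 28·8 ≡ 5.
  x = λ² - 69 - 69 = 25 - 138 ≡ 33; y = λ·(69 - 33) - 32 ≡ 2. → (33, 2)
double: tangent at (33, 2): λ = (3·33² + 53)/(2·2) ≡ 35/4. 4⁻¹ ≡ 55 (mod 73), so λ ≡ 35·55 ≡ 27.
  x = λ² - 33 - 33 = 729 - 66 ≡ 6; y = λ·(33 - 6) - 2 ≡ 70. → (6, 70)
add G: (6, 70) + (69, 32). λ = (32 - 70)/(69 - 6) ≡ 35/63 mod 73. 63⁻¹ ≡ 51 (mod 73) since 63·51 = 3213 ≡ 1, so λ ≡ 33.
  x = λ² - 6 - 69 = 1089 - 75 ≡ 65; y = λ·(6 - 65) - 70 ≡ 27. → (65, 27)

(65, 27)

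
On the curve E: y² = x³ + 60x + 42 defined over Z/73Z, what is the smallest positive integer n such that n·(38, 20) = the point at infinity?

10

2P: tangent at (38, 20): λ = (3·38² + 60)/(2·20) ≡ 12/40. 40⁻¹ ≡ 42 (mod 73), so λ ≡ 12·42 ≡ 66.
  x = λ² - 38 - 38 = 4356 - 76 ≡ 46; y = λ·(38 - 46) - 20 ≡ 36. → (46, 36)
3P: (46, 36) + (38, 20). λ = (20 - 36)/(38 - 46) ≡ 57/65 mod 73. 65⁻¹ ≡ 9 (mod 73) since 65·9 = 585 ≡ 1, so λ ≡ 2.
  x = λ² - 46 - 38 = 4 - 84 ≡ 66; y = λ·(46 - 66) - 36 ≡ 70. → (66, 70)
4P: (66, 70) + (38, 20). λ = (20 - 70)/(38 - 66) ≡ 23/45 mod 73. 45⁻¹ ≡ 13 (mod 73) since 45·13 = 585 ≡ 1, so λ ≡ 7.
  x = λ² - 66 - 38 = 49 - 104 ≡ 18; y = λ·(66 - 18) - 70 ≡ 47. → (18, 47)
5P: (18, 47) + (38, 20). λ = (20 - 47)/(38 - 18) ≡ 46/20 mod 73. 20⁻¹ ≡ 11 (mod 73), so λ ≡ 68.
  x = λ² - 18 - 38 = 4624 - 56 ≡ 42; y = λ·(18 - 42) - 47 ≡ 0. → (42, 0)
6P: (42, 0) + (38, 20). λ = (20 - 0)/(38 - 42) ≡ 20/69 mod 73. 69⁻¹ ≡ 18 (mod 73) since 69·18 = 1242 ≡ 1, so λ ≡ 68.
  x = λ² - 42 - 38 = 4624 - 80 ≡ 18; y = λ·(42 - 18) - 0 ≡ 26. → (18, 26)
7P: (18, 26) + (38, 20). λ = (20 - 26)/(38 - 18) ≡ 67/20 mod 73. 20⁻¹ ≡ 11 (mod 73) since 20·11 = 220 ≡ 1, so λ ≡ 7.
  x = λ² - 18 - 38 = 49 - 56 ≡ 66; y = λ·(18 - 66) - 26 ≡ 3. → (66, 3)
8P: (66, 3) + (38, 20). λ = (20 - 3)/(38 - 66) ≡ 17/45 mod 73. 45⁻¹ ≡ 13 (mod 73), so λ ≡ 2.
  x = λ² - 66 - 38 = 4 - 104 ≡ 46; y = λ·(66 - 46) - 3 ≡ 37. → (46, 37)
9P: (46, 37) + (38, 20). λ = (20 - 37)/(38 - 46) ≡ 56/65 mod 73. 65⁻¹ ≡ 9 (mod 73) since 65·9 = 585 ≡ 1, so λ ≡ 66.
  x = λ² - 46 - 38 = 4356 - 84 ≡ 38; y = λ·(46 - 38) - 37 ≡ 53. → (38, 53)
10P: (38, 53) + (38, 20): same x and y₁ ≡ -y₂, so the sum is the point at infinity.
10P = the point at infinity, so the order is 10.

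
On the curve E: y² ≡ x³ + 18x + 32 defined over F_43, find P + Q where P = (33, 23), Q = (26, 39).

(41, 26)

(33, 23) + (26, 39). λ = (39 - 23)/(26 - 33) ≡ 16/36 mod 43. 36⁻¹ ≡ 6 (mod 43), so λ ≡ 10.
  x = λ² - 33 - 26 = 100 - 59 ≡ 41; y = λ·(33 - 41) - 23 ≡ 26. → (41, 26)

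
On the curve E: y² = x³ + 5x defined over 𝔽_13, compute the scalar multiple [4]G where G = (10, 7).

Repeated addition: build up to 4G.
2G: tangent at (10, 7): λ = (3·10² + 5)/(2·7) ≡ 6/1. 1⁻¹ ≡ 1 (mod 13), so λ ≡ 6·1 ≡ 6.
  x = λ² - 10 - 10 = 36 - 20 ≡ 3; y = λ·(10 - 3) - 7 ≡ 9. → (3, 9)
3G: (3, 9) + (10, 7). λ = (7 - 9)/(10 - 3) ≡ 11/7 mod 13. 7⁻¹ ≡ 2 (mod 13), so λ ≡ 9.
  x = λ² - 3 - 10 = 81 - 13 ≡ 3; y = λ·(3 - 3) - 9 ≡ 4. → (3, 4)
4G: (3, 4) + (10, 7). λ = (7 - 4)/(10 - 3) ≡ 3/7 mod 13. 7⁻¹ ≡ 2 (mod 13), so λ ≡ 6.
  x = λ² - 3 - 10 = 36 - 13 ≡ 10; y = λ·(3 - 10) - 4 ≡ 6. → (10, 6)

(10, 6)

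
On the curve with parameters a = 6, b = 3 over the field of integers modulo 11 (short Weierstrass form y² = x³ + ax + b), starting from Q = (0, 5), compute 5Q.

(4, 5)

Double-and-add on 5 = (101)₂. Start with Q = (0, 5) for the leading 1-bit.
double: tangent at (0, 5): λ = (3·0² + 6)/(2·5) ≡ 6/10. 10⁻¹ ≡ 10 (mod 11) since 10·10 = 100 ≡ 1, so λ ≡ 6·10 ≡ 5.
  x = λ² - 0 - 0 = 25 - 0 ≡ 3; y = λ·(0 - 3) - 5 ≡ 2. → (3, 2)
double: tangent at (3, 2): λ = (3·3² + 6)/(2·2) ≡ 0/4. 4⁻¹ ≡ 3 (mod 11) since 4·3 = 12 ≡ 1, so λ ≡ 0·3 ≡ 0.
  x = λ² - 3 - 3 = 0 - 6 ≡ 5; y = λ·(3 - 5) - 2 ≡ 9. → (5, 9)
add Q: (5, 9) + (0, 5). λ = (5 - 9)/(0 - 5) ≡ 7/6 mod 11. 6⁻¹ ≡ 2 (mod 11), so λ ≡ 3.
  x = λ² - 5 - 0 = 9 - 5 ≡ 4; y = λ·(5 - 4) - 9 ≡ 5. → (4, 5)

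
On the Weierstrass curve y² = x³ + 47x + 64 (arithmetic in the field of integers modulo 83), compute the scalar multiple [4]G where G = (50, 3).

Repeated addition: build up to 4G.
2G: tangent at (50, 3): λ = (3·50² + 47)/(2·3) ≡ 77/6. 6⁻¹ ≡ 14 (mod 83), so λ ≡ 77·14 ≡ 82.
  x = λ² - 50 - 50 = 6724 - 100 ≡ 67; y = λ·(50 - 67) - 3 ≡ 14. → (67, 14)
3G: (67, 14) + (50, 3). λ = (3 - 14)/(50 - 67) ≡ 72/66 mod 83. 66⁻¹ ≡ 39 (mod 83), so λ ≡ 69.
  x = λ² - 67 - 50 = 4761 - 117 ≡ 79; y = λ·(67 - 79) - 14 ≡ 71. → (79, 71)
4G: (79, 71) + (50, 3). λ = (3 - 71)/(50 - 79) ≡ 15/54 mod 83. 54⁻¹ ≡ 20 (mod 83) since 54·20 = 1080 ≡ 1, so λ ≡ 51.
  x = λ² - 79 - 50 = 2601 - 129 ≡ 65; y = λ·(79 - 65) - 71 ≡ 62. → (65, 62)

(65, 62)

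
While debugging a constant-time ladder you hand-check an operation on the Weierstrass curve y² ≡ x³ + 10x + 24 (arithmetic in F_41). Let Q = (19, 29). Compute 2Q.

(19, 12)

tangent at (19, 29): λ = (3·19² + 10)/(2·29) ≡ 27/17. 17⁻¹ ≡ 29 (mod 41), so λ ≡ 27·29 ≡ 4.
  x = λ² - 19 - 19 = 16 - 38 ≡ 19; y = λ·(19 - 19) - 29 ≡ 12. → (19, 12)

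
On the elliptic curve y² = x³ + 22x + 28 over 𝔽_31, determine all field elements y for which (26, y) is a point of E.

14, 17

x³ + 22x + 28 = 18176 ≡ 10 (mod 31).
Square roots of 10 mod 31: 14 and 17 (since 14² = 196 ≡ 10).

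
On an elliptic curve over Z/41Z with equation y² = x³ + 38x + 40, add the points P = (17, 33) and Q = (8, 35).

(17, 33) + (8, 35). λ = (35 - 33)/(8 - 17) ≡ 2/32 mod 41. 32⁻¹ ≡ 9 (mod 41) since 32·9 = 288 ≡ 1, so λ ≡ 18.
  x = λ² - 17 - 8 = 324 - 25 ≡ 12; y = λ·(17 - 12) - 33 ≡ 16. → (12, 16)

(12, 16)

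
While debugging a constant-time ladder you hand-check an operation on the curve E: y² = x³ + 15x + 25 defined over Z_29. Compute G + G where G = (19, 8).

tangent at (19, 8): λ = (3·19² + 15)/(2·8) ≡ 25/16. 16⁻¹ ≡ 20 (mod 29), so λ ≡ 25·20 ≡ 7.
  x = λ² - 19 - 19 = 49 - 38 ≡ 11; y = λ·(19 - 11) - 8 ≡ 19. → (11, 19)

(11, 19)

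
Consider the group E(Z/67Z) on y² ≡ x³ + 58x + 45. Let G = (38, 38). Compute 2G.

(45, 39)

tangent at (38, 38): λ = (3·38² + 58)/(2·38) ≡ 35/9. 9⁻¹ ≡ 15 (mod 67) since 9·15 = 135 ≡ 1, so λ ≡ 35·15 ≡ 56.
  x = λ² - 38 - 38 = 3136 - 76 ≡ 45; y = λ·(38 - 45) - 38 ≡ 39. → (45, 39)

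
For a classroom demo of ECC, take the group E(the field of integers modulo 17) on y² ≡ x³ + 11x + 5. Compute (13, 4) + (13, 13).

The two points share x = 13 and their y-coordinates satisfy 4 + 13 ≡ 0 (mod 17), so they are inverses. Their sum is O.

O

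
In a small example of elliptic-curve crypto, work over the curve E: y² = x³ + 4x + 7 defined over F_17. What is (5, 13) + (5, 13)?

tangent at (5, 13): λ = (3·5² + 4)/(2·13) ≡ 11/9. 9⁻¹ ≡ 2 (mod 17) since 9·2 = 18 ≡ 1, so λ ≡ 11·2 ≡ 5.
  x = λ² - 5 - 5 = 25 - 10 ≡ 15; y = λ·(5 - 15) - 13 ≡ 5. → (15, 5)

(15, 5)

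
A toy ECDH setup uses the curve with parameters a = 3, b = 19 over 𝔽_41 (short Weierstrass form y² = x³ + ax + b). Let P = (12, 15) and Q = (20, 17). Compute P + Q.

(27, 12)

(12, 15) + (20, 17). λ = (17 - 15)/(20 - 12) ≡ 2/8 mod 41. 8⁻¹ ≡ 36 (mod 41), so λ ≡ 31.
  x = λ² - 12 - 20 = 961 - 32 ≡ 27; y = λ·(12 - 27) - 15 ≡ 12. → (27, 12)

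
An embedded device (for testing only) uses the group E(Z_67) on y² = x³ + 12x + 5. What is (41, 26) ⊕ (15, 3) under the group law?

(41, 26) + (15, 3). λ = (3 - 26)/(15 - 41) ≡ 44/41 mod 67. 41⁻¹ ≡ 18 (mod 67) since 41·18 = 738 ≡ 1, so λ ≡ 55.
  x = λ² - 41 - 15 = 3025 - 56 ≡ 21; y = λ·(41 - 21) - 26 ≡ 2. → (21, 2)

(21, 2)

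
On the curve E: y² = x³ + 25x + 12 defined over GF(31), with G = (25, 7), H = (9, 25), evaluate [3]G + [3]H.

First 3G:
Repeated addition: build up to 3G.
2G: tangent at (25, 7): λ = (3·25² + 25)/(2·7) ≡ 9/14. 14⁻¹ ≡ 20 (mod 31), so λ ≡ 9·20 ≡ 25.
  x = λ² - 25 - 25 = 625 - 50 ≡ 17; y = λ·(25 - 17) - 7 ≡ 7. → (17, 7)
3G: (17, 7) + (25, 7). λ = (7 - 7)/(25 - 17) ≡ 0/8 mod 31. 8⁻¹ ≡ 4 (mod 31), so λ ≡ 0.
  x = λ² - 17 - 25 = 0 - 42 ≡ 20; y = λ·(17 - 20) - 7 ≡ 24. → (20, 24)
3G = (20, 24).
Next 3H:
Repeated addition: build up to 3H.
2H: tangent at (9, 25): λ = (3·9² + 25)/(2·25) ≡ 20/19. 19⁻¹ ≡ 18 (mod 31), so λ ≡ 20·18 ≡ 19.
  x = λ² - 9 - 9 = 361 - 18 ≡ 2; y = λ·(9 - 2) - 25 ≡ 15. → (2, 15)
3H: (2, 15) + (9, 25). λ = (25 - 15)/(9 - 2) ≡ 10/7 mod 31. 7⁻¹ ≡ 9 (mod 31), so λ ≡ 28.
  x = λ² - 2 - 9 = 784 - 11 ≡ 29; y = λ·(2 - 29) - 15 ≡ 4. → (29, 4)
3H = (29, 4).
Finally 3G + 3H:
(20, 24) + (29, 4). λ = (4 - 24)/(29 - 20) ≡ 11/9 mod 31. 9⁻¹ ≡ 7 (mod 31), so λ ≡ 15.
  x = λ² - 20 - 29 = 225 - 49 ≡ 21; y = λ·(20 - 21) - 24 ≡ 23. → (21, 23)

(21, 23)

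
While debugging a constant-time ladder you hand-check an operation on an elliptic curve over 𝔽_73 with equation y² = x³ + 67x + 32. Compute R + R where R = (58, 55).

(22, 6)

tangent at (58, 55): λ = (3·58² + 67)/(2·55) ≡ 12/37. 37⁻¹ ≡ 2 (mod 73) since 37·2 = 74 ≡ 1, so λ ≡ 12·2 ≡ 24.
  x = λ² - 58 - 58 = 576 - 116 ≡ 22; y = λ·(58 - 22) - 55 ≡ 6. → (22, 6)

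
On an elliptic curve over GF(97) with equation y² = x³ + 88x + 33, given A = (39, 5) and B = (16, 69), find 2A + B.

First 2A:
Repeated addition: build up to 2A.
2A: tangent at (39, 5): λ = (3·39² + 88)/(2·5) ≡ 92/10. 10⁻¹ ≡ 68 (mod 97), so λ ≡ 92·68 ≡ 48.
  x = λ² - 39 - 39 = 2304 - 78 ≡ 92; y = λ·(39 - 92) - 5 ≡ 70. → (92, 70)
2A = (92, 70).
Finally 2A + B:
(92, 70) + (16, 69). λ = (69 - 70)/(16 - 92) ≡ 96/21 mod 97. 21⁻¹ ≡ 37 (mod 97), so λ ≡ 60.
  x = λ² - 92 - 16 = 3600 - 108 ≡ 0; y = λ·(92 - 0) - 70 ≡ 18. → (0, 18)

(0, 18)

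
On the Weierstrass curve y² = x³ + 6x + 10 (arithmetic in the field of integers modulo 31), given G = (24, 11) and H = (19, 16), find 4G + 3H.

First 4G:
Double-and-add on 4 = (100)₂. Start with G = (24, 11) for the leading 1-bit.
double: tangent at (24, 11): λ = (3·24² + 6)/(2·11) ≡ 29/22. 22⁻¹ ≡ 24 (mod 31), so λ ≡ 29·24 ≡ 14.
  x = λ² - 24 - 24 = 196 - 48 ≡ 24; y = λ·(24 - 24) - 11 ≡ 20. → (24, 20)
double: tangent at (24, 20): λ = (3·24² + 6)/(2·20) ≡ 29/9. 9⁻¹ ≡ 7 (mod 31) since 9·7 = 63 ≡ 1, so λ ≡ 29·7 ≡ 17.
  x = λ² - 24 - 24 = 289 - 48 ≡ 24; y = λ·(24 - 24) - 20 ≡ 11. → (24, 11)
4G = (24, 11).
Next 3H:
Repeated addition: build up to 3H.
2H: tangent at (19, 16): λ = (3·19² + 6)/(2·16) ≡ 4/1. 1⁻¹ ≡ 1 (mod 31) since 1·1 = 1 ≡ 1, so λ ≡ 4·1 ≡ 4.
  x = λ² - 19 - 19 = 16 - 38 ≡ 9; y = λ·(19 - 9) - 16 ≡ 24. → (9, 24)
3H: (9, 24) + (19, 16). λ = (16 - 24)/(19 - 9) ≡ 23/10 mod 31. 10⁻¹ ≡ 28 (mod 31), so λ ≡ 24.
  x = λ² - 9 - 19 = 576 - 28 ≡ 21; y = λ·(9 - 21) - 24 ≡ 29. → (21, 29)
3H = (21, 29).
Finally 4G + 3H:
(24, 11) + (21, 29). λ = (29 - 11)/(21 - 24) ≡ 18/28 mod 31. 28⁻¹ ≡ 10 (mod 31) since 28·10 = 280 ≡ 1, so λ ≡ 25.
  x = λ² - 24 - 21 = 625 - 45 ≡ 22; y = λ·(24 - 22) - 11 ≡ 8. → (22, 8)

(22, 8)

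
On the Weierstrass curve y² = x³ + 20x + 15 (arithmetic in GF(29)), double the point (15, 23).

tangent at (15, 23): λ = (3·15² + 20)/(2·23) ≡ 28/17. 17⁻¹ ≡ 12 (mod 29), so λ ≡ 28·12 ≡ 17.
  x = λ² - 15 - 15 = 289 - 30 ≡ 27; y = λ·(15 - 27) - 23 ≡ 5. → (27, 5)

(27, 5)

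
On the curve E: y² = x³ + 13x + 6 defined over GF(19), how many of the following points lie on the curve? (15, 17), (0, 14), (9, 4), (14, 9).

3

(15, 17): 17² ≡ 4, rhs ≡ 4 → on.
(0, 14): 14² ≡ 6, rhs ≡ 6 → on.
(9, 4): 4² ≡ 16, rhs ≡ 16 → on.
(14, 9): 9² ≡ 5, rhs ≡ 6 → off.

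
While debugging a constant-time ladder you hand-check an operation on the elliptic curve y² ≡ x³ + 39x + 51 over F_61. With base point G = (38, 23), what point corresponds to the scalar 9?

(3, 45)

Repeated addition: build up to 9G.
2G: tangent at (38, 23): λ = (3·38² + 39)/(2·23) ≡ 40/46. 46⁻¹ ≡ 4 (mod 61) since 46·4 = 184 ≡ 1, so λ ≡ 40·4 ≡ 38.
  x = λ² - 38 - 38 = 1444 - 76 ≡ 26; y = λ·(38 - 26) - 23 ≡ 6. → (26, 6)
3G: (26, 6) + (38, 23). λ = (23 - 6)/(38 - 26) ≡ 17/12 mod 61. 12⁻¹ ≡ 56 (mod 61), so λ ≡ 37.
  x = λ² - 26 - 38 = 1369 - 64 ≡ 24; y = λ·(26 - 24) - 6 ≡ 7. → (24, 7)
4G: (24, 7) + (38, 23). λ = (23 - 7)/(38 - 24) ≡ 16/14 mod 61. 14⁻¹ ≡ 48 (mod 61) since 14·48 = 672 ≡ 1, so λ ≡ 36.
  x = λ² - 24 - 38 = 1296 - 62 ≡ 14; y = λ·(24 - 14) - 7 ≡ 48. → (14, 48)
5G: (14, 48) + (38, 23). λ = (23 - 48)/(38 - 14) ≡ 36/24 mod 61. 24⁻¹ ≡ 28 (mod 61) since 24·28 = 672 ≡ 1, so λ ≡ 32.
  x = λ² - 14 - 38 = 1024 - 52 ≡ 57; y = λ·(14 - 57) - 48 ≡ 40. → (57, 40)
6G: (57, 40) + (38, 23). λ = (23 - 40)/(38 - 57) ≡ 44/42 mod 61. 42⁻¹ ≡ 16 (mod 61) since 42·16 = 672 ≡ 1, so λ ≡ 33.
  x = λ² - 57 - 38 = 1089 - 95 ≡ 18; y = λ·(57 - 18) - 40 ≡ 27. → (18, 27)
7G: (18, 27) + (38, 23). λ = (23 - 27)/(38 - 18) ≡ 57/20 mod 61. 20⁻¹ ≡ 58 (mod 61), so λ ≡ 12.
  x = λ² - 18 - 38 = 144 - 56 ≡ 27; y = λ·(18 - 27) - 27 ≡ 48. → (27, 48)
8G: (27, 48) + (38, 23). λ = (23 - 48)/(38 - 27) ≡ 36/11 mod 61. 11⁻¹ ≡ 50 (mod 61) since 11·50 = 550 ≡ 1, so λ ≡ 31.
  x = λ² - 27 - 38 = 961 - 65 ≡ 42; y = λ·(27 - 42) - 48 ≡ 36. → (42, 36)
9G: (42, 36) + (38, 23). λ = (23 - 36)/(38 - 42) ≡ 48/57 mod 61. 57⁻¹ ≡ 15 (mod 61), so λ ≡ 49.
  x = λ² - 42 - 38 = 2401 - 80 ≡ 3; y = λ·(42 - 3) - 36 ≡ 45. → (3, 45)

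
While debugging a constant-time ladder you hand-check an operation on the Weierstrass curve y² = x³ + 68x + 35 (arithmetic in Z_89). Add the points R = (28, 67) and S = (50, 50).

(7, 26)

(28, 67) + (50, 50). λ = (50 - 67)/(50 - 28) ≡ 72/22 mod 89. 22⁻¹ ≡ 85 (mod 89), so λ ≡ 68.
  x = λ² - 28 - 50 = 4624 - 78 ≡ 7; y = λ·(28 - 7) - 67 ≡ 26. → (7, 26)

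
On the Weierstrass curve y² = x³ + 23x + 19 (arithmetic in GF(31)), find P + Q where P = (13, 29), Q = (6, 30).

(0, 9)

(13, 29) + (6, 30). λ = (30 - 29)/(6 - 13) ≡ 1/24 mod 31. 24⁻¹ ≡ 22 (mod 31) since 24·22 = 528 ≡ 1, so λ ≡ 22.
  x = λ² - 13 - 6 = 484 - 19 ≡ 0; y = λ·(13 - 0) - 29 ≡ 9. → (0, 9)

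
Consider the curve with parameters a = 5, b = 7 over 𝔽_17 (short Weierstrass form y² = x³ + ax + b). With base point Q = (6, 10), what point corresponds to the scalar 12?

Double-and-add on 12 = (1100)₂. Start with Q = (6, 10) for the leading 1-bit.
double: tangent at (6, 10): λ = (3·6² + 5)/(2·10) ≡ 11/3. 3⁻¹ ≡ 6 (mod 17), so λ ≡ 11·6 ≡ 15.
  x = λ² - 6 - 6 = 225 - 12 ≡ 9; y = λ·(6 - 9) - 10 ≡ 13. → (9, 13)
add Q: (9, 13) + (6, 10). λ = (10 - 13)/(6 - 9) ≡ 14/14 mod 17. 14⁻¹ ≡ 11 (mod 17), so λ ≡ 1.
  x = λ² - 9 - 6 = 1 - 15 ≡ 3; y = λ·(9 - 3) - 13 ≡ 10. → (3, 10)
double: tangent at (3, 10): λ = (3·3² + 5)/(2·10) ≡ 15/3. 3⁻¹ ≡ 6 (mod 17), so λ ≡ 15·6 ≡ 5.
  x = λ² - 3 - 3 = 25 - 6 ≡ 2; y = λ·(3 - 2) - 10 ≡ 12. → (2, 12)
double: tangent at (2, 12): λ = (3·2² + 5)/(2·12) ≡ 0/7. 7⁻¹ ≡ 5 (mod 17) since 7·5 = 35 ≡ 1, so λ ≡ 0·5 ≡ 0.
  x = λ² - 2 - 2 = 0 - 4 ≡ 13; y = λ·(2 - 13) - 12 ≡ 5. → (13, 5)

(13, 5)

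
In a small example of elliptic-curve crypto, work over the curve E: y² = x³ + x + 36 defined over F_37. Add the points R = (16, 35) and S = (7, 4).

(35, 27)

(16, 35) + (7, 4). λ = (4 - 35)/(7 - 16) ≡ 6/28 mod 37. 28⁻¹ ≡ 4 (mod 37), so λ ≡ 24.
  x = λ² - 16 - 7 = 576 - 23 ≡ 35; y = λ·(16 - 35) - 35 ≡ 27. → (35, 27)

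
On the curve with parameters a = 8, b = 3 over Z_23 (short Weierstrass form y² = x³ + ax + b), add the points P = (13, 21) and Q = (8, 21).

(13, 21) + (8, 21). λ = (21 - 21)/(8 - 13) ≡ 0/18 mod 23. 18⁻¹ ≡ 9 (mod 23), so λ ≡ 0.
  x = λ² - 13 - 8 = 0 - 21 ≡ 2; y = λ·(13 - 2) - 21 ≡ 2. → (2, 2)

(2, 2)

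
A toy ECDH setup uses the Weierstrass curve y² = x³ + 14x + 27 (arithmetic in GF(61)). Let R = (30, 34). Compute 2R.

(48, 37)

tangent at (30, 34): λ = (3·30² + 14)/(2·34) ≡ 30/7. 7⁻¹ ≡ 35 (mod 61), so λ ≡ 30·35 ≡ 13.
  x = λ² - 30 - 30 = 169 - 60 ≡ 48; y = λ·(30 - 48) - 34 ≡ 37. → (48, 37)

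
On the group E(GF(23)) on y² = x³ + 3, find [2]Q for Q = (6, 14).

tangent at (6, 14): λ = (3·6² + 0)/(2·14) ≡ 16/5. 5⁻¹ ≡ 14 (mod 23), so λ ≡ 16·14 ≡ 17.
  x = λ² - 6 - 6 = 289 - 12 ≡ 1; y = λ·(6 - 1) - 14 ≡ 2. → (1, 2)

(1, 2)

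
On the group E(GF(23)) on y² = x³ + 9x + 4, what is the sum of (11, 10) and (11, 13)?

O

The two points share x = 11 and their y-coordinates satisfy 10 + 13 ≡ 0 (mod 23), so they are inverses. Their sum is ∞.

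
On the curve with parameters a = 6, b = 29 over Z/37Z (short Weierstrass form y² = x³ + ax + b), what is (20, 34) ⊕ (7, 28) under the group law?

(17, 30)

(20, 34) + (7, 28). λ = (28 - 34)/(7 - 20) ≡ 31/24 mod 37. 24⁻¹ ≡ 17 (mod 37) since 24·17 = 408 ≡ 1, so λ ≡ 9.
  x = λ² - 20 - 7 = 81 - 27 ≡ 17; y = λ·(20 - 17) - 34 ≡ 30. → (17, 30)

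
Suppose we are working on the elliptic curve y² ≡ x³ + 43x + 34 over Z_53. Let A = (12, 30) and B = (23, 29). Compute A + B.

(11, 47)

(12, 30) + (23, 29). λ = (29 - 30)/(23 - 12) ≡ 52/11 mod 53. 11⁻¹ ≡ 29 (mod 53), so λ ≡ 24.
  x = λ² - 12 - 23 = 576 - 35 ≡ 11; y = λ·(12 - 11) - 30 ≡ 47. → (11, 47)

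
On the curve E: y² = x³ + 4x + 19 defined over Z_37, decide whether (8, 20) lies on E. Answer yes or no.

y² = 20² ≡ 30; x³ + 4x + 19 = 563 ≡ 8 (mod 37). 30 ≠ 8.

no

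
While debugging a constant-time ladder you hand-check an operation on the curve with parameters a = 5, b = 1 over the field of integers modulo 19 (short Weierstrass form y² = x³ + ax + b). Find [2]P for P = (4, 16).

(3, 10)

tangent at (4, 16): λ = (3·4² + 5)/(2·16) ≡ 15/13. 13⁻¹ ≡ 3 (mod 19), so λ ≡ 15·3 ≡ 7.
  x = λ² - 4 - 4 = 49 - 8 ≡ 3; y = λ·(4 - 3) - 16 ≡ 10. → (3, 10)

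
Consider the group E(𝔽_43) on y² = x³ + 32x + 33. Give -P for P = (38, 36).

(38, 7)

-(38, 36) = (38, -36 mod 43) = (38, 7).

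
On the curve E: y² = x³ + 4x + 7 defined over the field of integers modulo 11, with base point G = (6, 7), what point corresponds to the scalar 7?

Double-and-add on 7 = (111)₂. Start with G = (6, 7) for the leading 1-bit.
double: tangent at (6, 7): λ = (3·6² + 4)/(2·7) ≡ 2/3. 3⁻¹ ≡ 4 (mod 11), so λ ≡ 2·4 ≡ 8.
  x = λ² - 6 - 6 = 64 - 12 ≡ 8; y = λ·(6 - 8) - 7 ≡ 10. → (8, 10)
add G: (8, 10) + (6, 7). λ = (7 - 10)/(6 - 8) ≡ 8/9 mod 11. 9⁻¹ ≡ 5 (mod 11), so λ ≡ 7.
  x = λ² - 8 - 6 = 49 - 14 ≡ 2; y = λ·(8 - 2) - 10 ≡ 10. → (2, 10)
double: tangent at (2, 10): λ = (3·2² + 4)/(2·10) ≡ 5/9. 9⁻¹ ≡ 5 (mod 11), so λ ≡ 5·5 ≡ 3.
  x = λ² - 2 - 2 = 9 - 4 ≡ 5; y = λ·(2 - 5) - 10 ≡ 3. → (5, 3)
add G: (5, 3) + (6, 7). λ = (7 - 3)/(6 - 5) ≡ 4/1 mod 11. 1⁻¹ ≡ 1 (mod 11), so λ ≡ 4.
  x = λ² - 5 - 6 = 16 - 11 ≡ 5; y = λ·(5 - 5) - 3 ≡ 8. → (5, 8)

(5, 8)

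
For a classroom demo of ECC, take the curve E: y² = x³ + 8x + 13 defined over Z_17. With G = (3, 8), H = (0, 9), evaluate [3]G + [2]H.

First 3G:
Repeated addition: build up to 3G.
2G: tangent at (3, 8): λ = (3·3² + 8)/(2·8) ≡ 1/16. 16⁻¹ ≡ 16 (mod 17) since 16·16 = 256 ≡ 1, so λ ≡ 1·16 ≡ 16.
  x = λ² - 3 - 3 = 256 - 6 ≡ 12; y = λ·(3 - 12) - 8 ≡ 1. → (12, 1)
3G: (12, 1) + (3, 8). λ = (8 - 1)/(3 - 12) ≡ 7/8 mod 17. 8⁻¹ ≡ 15 (mod 17), so λ ≡ 3.
  x = λ² - 12 - 3 = 9 - 15 ≡ 11; y = λ·(12 - 11) - 1 ≡ 2. → (11, 2)
3G = (11, 2).
Next 2H:
Repeated addition: build up to 2H.
2H: tangent at (0, 9): λ = (3·0² + 8)/(2·9) ≡ 8/1. 1⁻¹ ≡ 1 (mod 17), so λ ≡ 8·1 ≡ 8.
  x = λ² - 0 - 0 = 64 - 0 ≡ 13; y = λ·(0 - 13) - 9 ≡ 6. → (13, 6)
2H = (13, 6).
Finally 3G + 2H:
(11, 2) + (13, 6). λ = (6 - 2)/(13 - 11) ≡ 4/2 mod 17. 2⁻¹ ≡ 9 (mod 17) since 2·9 = 18 ≡ 1, so λ ≡ 2.
  x = λ² - 11 - 13 = 4 - 24 ≡ 14; y = λ·(11 - 14) - 2 ≡ 9. → (14, 9)

(14, 9)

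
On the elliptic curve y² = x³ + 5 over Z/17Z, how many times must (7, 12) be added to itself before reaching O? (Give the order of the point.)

9

2P: tangent at (7, 12): λ = (3·7² + 0)/(2·12) ≡ 11/7. 7⁻¹ ≡ 5 (mod 17), so λ ≡ 11·5 ≡ 4.
  x = λ² - 7 - 7 = 16 - 14 ≡ 2; y = λ·(7 - 2) - 12 ≡ 8. → (2, 8)
3P: (2, 8) + (7, 12). λ = (12 - 8)/(7 - 2) ≡ 4/5 mod 17. 5⁻¹ ≡ 7 (mod 17), so λ ≡ 11.
  x = λ² - 2 - 7 = 121 - 9 ≡ 10; y = λ·(2 - 10) - 8 ≡ 6. → (10, 6)
4P: (10, 6) + (7, 12). λ = (12 - 6)/(7 - 10) ≡ 6/14 mod 17. 14⁻¹ ≡ 11 (mod 17) since 14·11 = 154 ≡ 1, so λ ≡ 15.
  x = λ² - 10 - 7 = 225 - 17 ≡ 4; y = λ·(10 - 4) - 6 ≡ 16. → (4, 16)
5P: (4, 16) + (7, 12). λ = (12 - 16)/(7 - 4) ≡ 13/3 mod 17. 3⁻¹ ≡ 6 (mod 17) since 3·6 = 18 ≡ 1, so λ ≡ 10.
  x = λ² - 4 - 7 = 100 - 11 ≡ 4; y = λ·(4 - 4) - 16 ≡ 1. → (4, 1)
6P: (4, 1) + (7, 12). λ = (12 - 1)/(7 - 4) ≡ 11/3 mod 17. 3⁻¹ ≡ 6 (mod 17) since 3·6 = 18 ≡ 1, so λ ≡ 15.
  x = λ² - 4 - 7 = 225 - 11 ≡ 10; y = λ·(4 - 10) - 1 ≡ 11. → (10, 11)
7P: (10, 11) + (7, 12). λ = (12 - 11)/(7 - 10) ≡ 1/14 mod 17. 14⁻¹ ≡ 11 (mod 17), so λ ≡ 11.
  x = λ² - 10 - 7 = 121 - 17 ≡ 2; y = λ·(10 - 2) - 11 ≡ 9. → (2, 9)
8P: (2, 9) + (7, 12). λ = (12 - 9)/(7 - 2) ≡ 3/5 mod 17. 5⁻¹ ≡ 7 (mod 17) since 5·7 = 35 ≡ 1, so λ ≡ 4.
  x = λ² - 2 - 7 = 16 - 9 ≡ 7; y = λ·(2 - 7) - 9 ≡ 5. → (7, 5)
9P: (7, 5) + (7, 12): same x and y₁ ≡ -y₂, so the sum is O.
9P = O, so the order is 9.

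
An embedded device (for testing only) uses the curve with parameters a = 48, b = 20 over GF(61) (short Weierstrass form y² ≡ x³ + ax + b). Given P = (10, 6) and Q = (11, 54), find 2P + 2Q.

First 2P:
Repeated addition: build up to 2P.
2P: tangent at (10, 6): λ = (3·10² + 48)/(2·6) ≡ 43/12. 12⁻¹ ≡ 56 (mod 61), so λ ≡ 43·56 ≡ 29.
  x = λ² - 10 - 10 = 841 - 20 ≡ 28; y = λ·(10 - 28) - 6 ≡ 21. → (28, 21)
2P = (28, 21).
Next 2Q:
Repeated addition: build up to 2Q.
2Q: tangent at (11, 54): λ = (3·11² + 48)/(2·54) ≡ 45/47. 47⁻¹ ≡ 13 (mod 61) since 47·13 = 611 ≡ 1, so λ ≡ 45·13 ≡ 36.
  x = λ² - 11 - 11 = 1296 - 22 ≡ 54; y = λ·(11 - 54) - 54 ≡ 45. → (54, 45)
2Q = (54, 45).
Finally 2P + 2Q:
(28, 21) + (54, 45). λ = (45 - 21)/(54 - 28) ≡ 24/26 mod 61. 26⁻¹ ≡ 54 (mod 61), so λ ≡ 15.
  x = λ² - 28 - 54 = 225 - 82 ≡ 21; y = λ·(28 - 21) - 21 ≡ 23. → (21, 23)

(21, 23)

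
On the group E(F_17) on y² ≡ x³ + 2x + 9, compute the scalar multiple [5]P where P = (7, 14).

Repeated addition: build up to 5P.
2P: tangent at (7, 14): λ = (3·7² + 2)/(2·14) ≡ 13/11. 11⁻¹ ≡ 14 (mod 17) since 11·14 = 154 ≡ 1, so λ ≡ 13·14 ≡ 12.
  x = λ² - 7 - 7 = 144 - 14 ≡ 11; y = λ·(7 - 11) - 14 ≡ 6. → (11, 6)
3P: (11, 6) + (7, 14). λ = (14 - 6)/(7 - 11) ≡ 8/13 mod 17. 13⁻¹ ≡ 4 (mod 17) since 13·4 = 52 ≡ 1, so λ ≡ 15.
  x = λ² - 11 - 7 = 225 - 18 ≡ 3; y = λ·(11 - 3) - 6 ≡ 12. → (3, 12)
4P: (3, 12) + (7, 14). λ = (14 - 12)/(7 - 3) ≡ 2/4 mod 17. 4⁻¹ ≡ 13 (mod 17) since 4·13 = 52 ≡ 1, so λ ≡ 9.
  x = λ² - 3 - 7 = 81 - 10 ≡ 3; y = λ·(3 - 3) - 12 ≡ 5. → (3, 5)
5P: (3, 5) + (7, 14). λ = (14 - 5)/(7 - 3) ≡ 9/4 mod 17. 4⁻¹ ≡ 13 (mod 17), so λ ≡ 15.
  x = λ² - 3 - 7 = 225 - 10 ≡ 11; y = λ·(3 - 11) - 5 ≡ 11. → (11, 11)

(11, 11)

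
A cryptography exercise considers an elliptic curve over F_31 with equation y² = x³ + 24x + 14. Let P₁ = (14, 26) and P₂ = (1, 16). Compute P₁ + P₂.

(1, 15)

(14, 26) + (1, 16). λ = (16 - 26)/(1 - 14) ≡ 21/18 mod 31. 18⁻¹ ≡ 19 (mod 31), so λ ≡ 27.
  x = λ² - 14 - 1 = 729 - 15 ≡ 1; y = λ·(14 - 1) - 26 ≡ 15. → (1, 15)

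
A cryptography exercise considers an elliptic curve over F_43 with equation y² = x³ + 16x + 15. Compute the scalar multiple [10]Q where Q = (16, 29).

(27, 7)

Double-and-add on 10 = (1010)₂. Start with Q = (16, 29) for the leading 1-bit.
double: tangent at (16, 29): λ = (3·16² + 16)/(2·29) ≡ 10/15. 15⁻¹ ≡ 23 (mod 43), so λ ≡ 10·23 ≡ 15.
  x = λ² - 16 - 16 = 225 - 32 ≡ 21; y = λ·(16 - 21) - 29 ≡ 25. → (21, 25)
double: tangent at (21, 25): λ = (3·21² + 16)/(2·25) ≡ 6/7. 7⁻¹ ≡ 37 (mod 43), so λ ≡ 6·37 ≡ 7.
  x = λ² - 21 - 21 = 49 - 42 ≡ 7; y = λ·(21 - 7) - 25 ≡ 30. → (7, 30)
add Q: (7, 30) + (16, 29). λ = (29 - 30)/(16 - 7) ≡ 42/9 mod 43. 9⁻¹ ≡ 24 (mod 43), so λ ≡ 19.
  x = λ² - 7 - 16 = 361 - 23 ≡ 37; y = λ·(7 - 37) - 30 ≡ 2. → (37, 2)
double: tangent at (37, 2): λ = (3·37² + 16)/(2·2) ≡ 38/4. 4⁻¹ ≡ 11 (mod 43) since 4·11 = 44 ≡ 1, so λ ≡ 38·11 ≡ 31.
  x = λ² - 37 - 37 = 961 - 74 ≡ 27; y = λ·(37 - 27) - 2 ≡ 7. → (27, 7)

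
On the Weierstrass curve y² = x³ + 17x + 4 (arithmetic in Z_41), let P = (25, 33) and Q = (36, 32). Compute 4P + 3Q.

First 4P:
Repeated addition: build up to 4P.
2P: tangent at (25, 33): λ = (3·25² + 17)/(2·33) ≡ 6/25. 25⁻¹ ≡ 23 (mod 41), so λ ≡ 6·23 ≡ 15.
  x = λ² - 25 - 25 = 225 - 50 ≡ 11; y = λ·(25 - 11) - 33 ≡ 13. → (11, 13)
3P: (11, 13) + (25, 33). λ = (33 - 13)/(25 - 11) ≡ 20/14 mod 41. 14⁻¹ ≡ 3 (mod 41) since 14·3 = 42 ≡ 1, so λ ≡ 19.
  x = λ² - 11 - 25 = 361 - 36 ≡ 38; y = λ·(11 - 38) - 13 ≡ 7. → (38, 7)
4P: (38, 7) + (25, 33). λ = (33 - 7)/(25 - 38) ≡ 26/28 mod 41. 28⁻¹ ≡ 22 (mod 41), so λ ≡ 39.
  x = λ² - 38 - 25 = 1521 - 63 ≡ 23; y = λ·(38 - 23) - 7 ≡ 4. → (23, 4)
4P = (23, 4).
Next 3Q:
Repeated addition: build up to 3Q.
2Q: tangent at (36, 32): λ = (3·36² + 17)/(2·32) ≡ 10/23. 23⁻¹ ≡ 25 (mod 41) since 23·25 = 575 ≡ 1, so λ ≡ 10·25 ≡ 4.
  x = λ² - 36 - 36 = 16 - 72 ≡ 26; y = λ·(36 - 26) - 32 ≡ 8. → (26, 8)
3Q: (26, 8) + (36, 32). λ = (32 - 8)/(36 - 26) ≡ 24/10 mod 41. 10⁻¹ ≡ 37 (mod 41) since 10·37 = 370 ≡ 1, so λ ≡ 27.
  x = λ² - 26 - 36 = 729 - 62 ≡ 11; y = λ·(26 - 11) - 8 ≡ 28. → (11, 28)
3Q = (11, 28).
Finally 4P + 3Q:
(23, 4) + (11, 28). λ = (28 - 4)/(11 - 23) ≡ 24/29 mod 41. 29⁻¹ ≡ 17 (mod 41) since 29·17 = 493 ≡ 1, so λ ≡ 39.
  x = λ² - 23 - 11 = 1521 - 34 ≡ 11; y = λ·(23 - 11) - 4 ≡ 13. → (11, 13)

(11, 13)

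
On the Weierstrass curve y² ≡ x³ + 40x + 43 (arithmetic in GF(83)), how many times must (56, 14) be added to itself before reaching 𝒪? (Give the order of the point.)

2P: tangent at (56, 14): λ = (3·56² + 40)/(2·14) ≡ 69/28. 28⁻¹ ≡ 3 (mod 83) since 28·3 = 84 ≡ 1, so λ ≡ 69·3 ≡ 41.
  x = λ² - 56 - 56 = 1681 - 112 ≡ 75; y = λ·(56 - 75) - 14 ≡ 37. → (75, 37)
3P: (75, 37) + (56, 14). λ = (14 - 37)/(56 - 75) ≡ 60/64 mod 83. 64⁻¹ ≡ 48 (mod 83), so λ ≡ 58.
  x = λ² - 75 - 56 = 3364 - 131 ≡ 79; y = λ·(75 - 79) - 37 ≡ 63. → (79, 63)
4P: (79, 63) + (56, 14). λ = (14 - 63)/(56 - 79) ≡ 34/60 mod 83. 60⁻¹ ≡ 18 (mod 83) since 60·18 = 1080 ≡ 1, so λ ≡ 31.
  x = λ² - 79 - 56 = 961 - 135 ≡ 79; y = λ·(79 - 79) - 63 ≡ 20. → (79, 20)
5P: (79, 20) + (56, 14). λ = (14 - 20)/(56 - 79) ≡ 77/60 mod 83. 60⁻¹ ≡ 18 (mod 83), so λ ≡ 58.
  x = λ² - 79 - 56 = 3364 - 135 ≡ 75; y = λ·(79 - 75) - 20 ≡ 46. → (75, 46)
6P: (75, 46) + (56, 14). λ = (14 - 46)/(56 - 75) ≡ 51/64 mod 83. 64⁻¹ ≡ 48 (mod 83), so λ ≡ 41.
  x = λ² - 75 - 56 = 1681 - 131 ≡ 56; y = λ·(75 - 56) - 46 ≡ 69. → (56, 69)
7P: (56, 69) + (56, 14): same x and y₁ ≡ -y₂, so the sum is 𝒪.
7P = 𝒪, so the order is 7.

7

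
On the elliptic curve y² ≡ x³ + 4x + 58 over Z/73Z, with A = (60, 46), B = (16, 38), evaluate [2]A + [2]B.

(17, 32)

First 2A:
Repeated addition: build up to 2A.
2A: tangent at (60, 46): λ = (3·60² + 4)/(2·46) ≡ 0/19. 19⁻¹ ≡ 50 (mod 73), so λ ≡ 0·50 ≡ 0.
  x = λ² - 60 - 60 = 0 - 120 ≡ 26; y = λ·(60 - 26) - 46 ≡ 27. → (26, 27)
2A = (26, 27).
Next 2B:
Repeated addition: build up to 2B.
2B: tangent at (16, 38): λ = (3·16² + 4)/(2·38) ≡ 42/3. 3⁻¹ ≡ 49 (mod 73), so λ ≡ 42·49 ≡ 14.
  x = λ² - 16 - 16 = 196 - 32 ≡ 18; y = λ·(16 - 18) - 38 ≡ 7. → (18, 7)
2B = (18, 7).
Finally 2A + 2B:
(26, 27) + (18, 7). λ = (7 - 27)/(18 - 26) ≡ 53/65 mod 73. 65⁻¹ ≡ 9 (mod 73), so λ ≡ 39.
  x = λ² - 26 - 18 = 1521 - 44 ≡ 17; y = λ·(26 - 17) - 27 ≡ 32. → (17, 32)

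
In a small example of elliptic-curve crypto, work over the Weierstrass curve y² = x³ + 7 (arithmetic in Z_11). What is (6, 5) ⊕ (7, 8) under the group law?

(7, 3)

(6, 5) + (7, 8). λ = (8 - 5)/(7 - 6) ≡ 3/1 mod 11. 1⁻¹ ≡ 1 (mod 11), so λ ≡ 3.
  x = λ² - 6 - 7 = 9 - 13 ≡ 7; y = λ·(6 - 7) - 5 ≡ 3. → (7, 3)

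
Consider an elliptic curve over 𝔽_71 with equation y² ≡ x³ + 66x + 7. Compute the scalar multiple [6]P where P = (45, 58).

Double-and-add on 6 = (110)₂. Start with P = (45, 58) for the leading 1-bit.
double: tangent at (45, 58): λ = (3·45² + 66)/(2·58) ≡ 35/45. 45⁻¹ ≡ 30 (mod 71) since 45·30 = 1350 ≡ 1, so λ ≡ 35·30 ≡ 56.
  x = λ² - 45 - 45 = 3136 - 90 ≡ 64; y = λ·(45 - 64) - 58 ≡ 14. → (64, 14)
add P: (64, 14) + (45, 58). λ = (58 - 14)/(45 - 64) ≡ 44/52 mod 71. 52⁻¹ ≡ 56 (mod 71) since 52·56 = 2912 ≡ 1, so λ ≡ 50.
  x = λ² - 64 - 45 = 2500 - 109 ≡ 48; y = λ·(64 - 48) - 14 ≡ 5. → (48, 5)
double: tangent at (48, 5): λ = (3·48² + 66)/(2·5) ≡ 20/10. 10⁻¹ ≡ 64 (mod 71), so λ ≡ 20·64 ≡ 2.
  x = λ² - 48 - 48 = 4 - 96 ≡ 50; y = λ·(48 - 50) - 5 ≡ 62. → (50, 62)

(50, 62)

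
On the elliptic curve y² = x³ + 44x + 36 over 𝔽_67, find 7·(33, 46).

Write G = (33, 46).
Double-and-add on 7 = (111)₂. Start with G = (33, 46) for the leading 1-bit.
double: tangent at (33, 46): λ = (3·33² + 44)/(2·46) ≡ 28/25. 25⁻¹ ≡ 59 (mod 67), so λ ≡ 28·59 ≡ 44.
  x = λ² - 33 - 33 = 1936 - 66 ≡ 61; y = λ·(33 - 61) - 46 ≡ 62. → (61, 62)
add G: (61, 62) + (33, 46). λ = (46 - 62)/(33 - 61) ≡ 51/39 mod 67. 39⁻¹ ≡ 55 (mod 67), so λ ≡ 58.
  x = λ² - 61 - 33 = 3364 - 94 ≡ 54; y = λ·(61 - 54) - 62 ≡ 9. → (54, 9)
double: tangent at (54, 9): λ = (3·54² + 44)/(2·9) ≡ 15/18. 18⁻¹ ≡ 41 (mod 67) since 18·41 = 738 ≡ 1, so λ ≡ 15·41 ≡ 12.
  x = λ² - 54 - 54 = 144 - 108 ≡ 36; y = λ·(54 - 36) - 9 ≡ 6. → (36, 6)
add G: (36, 6) + (33, 46). λ = (46 - 6)/(33 - 36) ≡ 40/64 mod 67. 64⁻¹ ≡ 22 (mod 67), so λ ≡ 9.
  x = λ² - 36 - 33 = 81 - 69 ≡ 12; y = λ·(36 - 12) - 6 ≡ 9. → (12, 9)

(12, 9)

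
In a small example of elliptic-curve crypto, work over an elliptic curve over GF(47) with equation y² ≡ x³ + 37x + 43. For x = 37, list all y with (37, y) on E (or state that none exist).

x³ + 37x + 43 = 52065 ≡ 36 (mod 47).
Square roots of 36 mod 47: 6 and 41 (since 6² = 36 ≡ 36).

6, 41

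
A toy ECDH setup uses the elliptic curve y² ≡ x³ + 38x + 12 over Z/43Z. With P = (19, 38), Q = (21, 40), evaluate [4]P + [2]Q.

(8, 21)

First 4P:
Repeated addition: build up to 4P.
2P: tangent at (19, 38): λ = (3·19² + 38)/(2·38) ≡ 3/33. 33⁻¹ ≡ 30 (mod 43) since 33·30 = 990 ≡ 1, so λ ≡ 3·30 ≡ 4.
  x = λ² - 19 - 19 = 16 - 38 ≡ 21; y = λ·(19 - 21) - 38 ≡ 40. → (21, 40)
3P: (21, 40) + (19, 38). λ = (38 - 40)/(19 - 21) ≡ 41/41 mod 43. 41⁻¹ ≡ 21 (mod 43), so λ ≡ 1.
  x = λ² - 21 - 19 = 1 - 40 ≡ 4; y = λ·(21 - 4) - 40 ≡ 20. → (4, 20)
4P: (4, 20) + (19, 38). λ = (38 - 20)/(19 - 4) ≡ 18/15 mod 43. 15⁻¹ ≡ 23 (mod 43) since 15·23 = 345 ≡ 1, so λ ≡ 27.
  x = λ² - 4 - 19 = 729 - 23 ≡ 18; y = λ·(4 - 18) - 20 ≡ 32. → (18, 32)
4P = (18, 32).
Next 2Q:
Repeated addition: build up to 2Q.
2Q: tangent at (21, 40): λ = (3·21² + 38)/(2·40) ≡ 28/37. 37⁻¹ ≡ 7 (mod 43) since 37·7 = 259 ≡ 1, so λ ≡ 28·7 ≡ 24.
  x = λ² - 21 - 21 = 576 - 42 ≡ 18; y = λ·(21 - 18) - 40 ≡ 32. → (18, 32)
2Q = (18, 32).
Finally 4P + 2Q:
tangent at (18, 32): λ = (3·18² + 38)/(2·32) ≡ 21/21. 21⁻¹ ≡ 41 (mod 43) since 21·41 = 861 ≡ 1, so λ ≡ 21·41 ≡ 1.
  x = λ² - 18 - 18 = 1 - 36 ≡ 8; y = λ·(18 - 8) - 32 ≡ 21. → (8, 21)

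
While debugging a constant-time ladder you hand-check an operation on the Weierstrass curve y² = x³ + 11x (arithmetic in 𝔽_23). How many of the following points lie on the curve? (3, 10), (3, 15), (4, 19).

1

(3, 10): 10² ≡ 8, rhs ≡ 14 → off.
(3, 15): 15² ≡ 18, rhs ≡ 14 → off.
(4, 19): 19² ≡ 16, rhs ≡ 16 → on.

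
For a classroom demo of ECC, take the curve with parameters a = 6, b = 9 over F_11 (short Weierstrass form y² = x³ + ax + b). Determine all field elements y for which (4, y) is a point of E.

3, 8

x³ + 6x + 9 = 97 ≡ 9 (mod 11).
Square roots of 9 mod 11: 3 and 8 (since 3² = 9 ≡ 9).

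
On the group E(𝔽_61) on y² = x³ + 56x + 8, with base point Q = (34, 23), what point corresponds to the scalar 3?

(24, 32)

Repeated addition: build up to 3Q.
2Q: tangent at (34, 23): λ = (3·34² + 56)/(2·23) ≡ 47/46. 46⁻¹ ≡ 4 (mod 61) since 46·4 = 184 ≡ 1, so λ ≡ 47·4 ≡ 5.
  x = λ² - 34 - 34 = 25 - 68 ≡ 18; y = λ·(34 - 18) - 23 ≡ 57. → (18, 57)
3Q: (18, 57) + (34, 23). λ = (23 - 57)/(34 - 18) ≡ 27/16 mod 61. 16⁻¹ ≡ 42 (mod 61), so λ ≡ 36.
  x = λ² - 18 - 34 = 1296 - 52 ≡ 24; y = λ·(18 - 24) - 57 ≡ 32. → (24, 32)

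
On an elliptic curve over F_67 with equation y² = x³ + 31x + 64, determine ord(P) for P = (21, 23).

12

2P: tangent at (21, 23): λ = (3·21² + 31)/(2·23) ≡ 14/46. 46⁻¹ ≡ 51 (mod 67), so λ ≡ 14·51 ≡ 44.
  x = λ² - 21 - 21 = 1936 - 42 ≡ 18; y = λ·(21 - 18) - 23 ≡ 42. → (18, 42)
3P: (18, 42) + (21, 23). λ = (23 - 42)/(21 - 18) ≡ 48/3 mod 67. 3⁻¹ ≡ 45 (mod 67) since 3·45 = 135 ≡ 1, so λ ≡ 16.
  x = λ² - 18 - 21 = 256 - 39 ≡ 16; y = λ·(18 - 16) - 42 ≡ 57. → (16, 57)
4P: (16, 57) + (21, 23). λ = (23 - 57)/(21 - 16) ≡ 33/5 mod 67. 5⁻¹ ≡ 27 (mod 67) since 5·27 = 135 ≡ 1, so λ ≡ 20.
  x = λ² - 16 - 21 = 400 - 37 ≡ 28; y = λ·(16 - 28) - 57 ≡ 38. → (28, 38)
5P: (28, 38) + (21, 23). λ = (23 - 38)/(21 - 28) ≡ 52/60 mod 67. 60⁻¹ ≡ 19 (mod 67), so λ ≡ 50.
  x = λ² - 28 - 21 = 2500 - 49 ≡ 39; y = λ·(28 - 39) - 38 ≡ 15. → (39, 15)
6P: (39, 15) + (21, 23). λ = (23 - 15)/(21 - 39) ≡ 8/49 mod 67. 49⁻¹ ≡ 26 (mod 67), so λ ≡ 7.
  x = λ² - 39 - 21 = 49 - 60 ≡ 56; y = λ·(39 - 56) - 15 ≡ 0. → (56, 0)
7P: (56, 0) + (21, 23). λ = (23 - 0)/(21 - 56) ≡ 23/32 mod 67. 32⁻¹ ≡ 44 (mod 67), so λ ≡ 7.
  x = λ² - 56 - 21 = 49 - 77 ≡ 39; y = λ·(56 - 39) - 0 ≡ 52. → (39, 52)
8P: (39, 52) + (21, 23). λ = (23 - 52)/(21 - 39) ≡ 38/49 mod 67. 49⁻¹ ≡ 26 (mod 67), so λ ≡ 50.
  x = λ² - 39 - 21 = 2500 - 60 ≡ 28; y = λ·(39 - 28) - 52 ≡ 29. → (28, 29)
9P: (28, 29) + (21, 23). λ = (23 - 29)/(21 - 28) ≡ 61/60 mod 67. 60⁻¹ ≡ 19 (mod 67) since 60·19 = 1140 ≡ 1, so λ ≡ 20.
  x = λ² - 28 - 21 = 400 - 49 ≡ 16; y = λ·(28 - 16) - 29 ≡ 10. → (16, 10)
10P: (16, 10) + (21, 23). λ = (23 - 10)/(21 - 16) ≡ 13/5 mod 67. 5⁻¹ ≡ 27 (mod 67) since 5·27 = 135 ≡ 1, so λ ≡ 16.
  x = λ² - 16 - 21 = 256 - 37 ≡ 18; y = λ·(16 - 18) - 10 ≡ 25. → (18, 25)
11P: (18, 25) + (21, 23). λ = (23 - 25)/(21 - 18) ≡ 65/3 mod 67. 3⁻¹ ≡ 45 (mod 67), so λ ≡ 44.
  x = λ² - 18 - 21 = 1936 - 39 ≡ 21; y = λ·(18 - 21) - 25 ≡ 44. → (21, 44)
12P: (21, 44) + (21, 23): same x and y₁ ≡ -y₂, so the sum is the point at infinity.
12P = the point at infinity, so the order is 12.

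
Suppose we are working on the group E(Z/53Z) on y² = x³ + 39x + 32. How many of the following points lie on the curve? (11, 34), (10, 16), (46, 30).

(11, 34): 34² ≡ 43, rhs ≡ 43 → on.
(10, 16): 16² ≡ 44, rhs ≡ 44 → on.
(46, 30): 30² ≡ 52, rhs ≡ 52 → on.

3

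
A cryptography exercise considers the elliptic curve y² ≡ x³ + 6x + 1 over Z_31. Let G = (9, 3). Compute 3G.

(17, 26)

Repeated addition: build up to 3G.
2G: tangent at (9, 3): λ = (3·9² + 6)/(2·3) ≡ 1/6. 6⁻¹ ≡ 26 (mod 31), so λ ≡ 1·26 ≡ 26.
  x = λ² - 9 - 9 = 676 - 18 ≡ 7; y = λ·(9 - 7) - 3 ≡ 18. → (7, 18)
3G: (7, 18) + (9, 3). λ = (3 - 18)/(9 - 7) ≡ 16/2 mod 31. 2⁻¹ ≡ 16 (mod 31), so λ ≡ 8.
  x = λ² - 7 - 9 = 64 - 16 ≡ 17; y = λ·(7 - 17) - 18 ≡ 26. → (17, 26)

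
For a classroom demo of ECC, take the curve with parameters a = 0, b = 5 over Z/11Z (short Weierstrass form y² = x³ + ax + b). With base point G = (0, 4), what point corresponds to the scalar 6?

O

Double-and-add on 6 = (110)₂. Start with G = (0, 4) for the leading 1-bit.
double: tangent at (0, 4): λ = (3·0² + 0)/(2·4) ≡ 0/8. 8⁻¹ ≡ 7 (mod 11), so λ ≡ 0·7 ≡ 0.
  x = λ² - 0 - 0 = 0 - 0 ≡ 0; y = λ·(0 - 0) - 4 ≡ 7. → (0, 7)
add G: (0, 7) + (0, 4): same x and y₁ ≡ -y₂, so the sum is O.
double: O + O = O (identity).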